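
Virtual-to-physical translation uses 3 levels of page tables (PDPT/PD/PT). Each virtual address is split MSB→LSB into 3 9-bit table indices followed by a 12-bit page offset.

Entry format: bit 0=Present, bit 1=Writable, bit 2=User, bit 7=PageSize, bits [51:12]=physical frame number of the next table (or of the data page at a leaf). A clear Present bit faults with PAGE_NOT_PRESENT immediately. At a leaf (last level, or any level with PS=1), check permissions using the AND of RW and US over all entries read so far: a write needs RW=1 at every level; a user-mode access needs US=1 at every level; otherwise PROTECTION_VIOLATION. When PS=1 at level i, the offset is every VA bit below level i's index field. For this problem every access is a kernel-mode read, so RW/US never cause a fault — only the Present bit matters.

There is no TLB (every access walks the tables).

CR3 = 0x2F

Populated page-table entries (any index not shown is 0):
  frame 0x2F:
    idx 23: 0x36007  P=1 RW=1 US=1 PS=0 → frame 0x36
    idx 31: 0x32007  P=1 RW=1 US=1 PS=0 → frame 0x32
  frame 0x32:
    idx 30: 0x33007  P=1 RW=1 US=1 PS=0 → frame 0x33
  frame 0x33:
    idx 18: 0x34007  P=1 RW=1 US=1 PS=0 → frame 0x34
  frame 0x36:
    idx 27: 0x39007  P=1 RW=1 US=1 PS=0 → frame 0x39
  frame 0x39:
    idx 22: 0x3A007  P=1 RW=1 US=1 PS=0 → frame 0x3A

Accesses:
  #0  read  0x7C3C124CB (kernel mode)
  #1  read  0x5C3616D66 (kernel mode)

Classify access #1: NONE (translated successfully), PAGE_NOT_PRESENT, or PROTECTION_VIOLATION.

Per-access translation:
#0 VA=0x7C3C124CB (r,kernel):
  L0 @0x2F[31] → 0x32007  P=1,RW=1,US=1,PS=0
  L1 @0x32[30] → 0x33007  P=1,RW=1,US=1,PS=0
  L2 @0x33[18] → 0x34007  P=1,RW=1,US=1,PS=0
  ✓ 0x344CB  — 3 lookups
#1 VA=0x5C3616D66 (r,kernel):
  L0 @0x2F[23] → 0x36007  P=1,RW=1,US=1,PS=0
  L1 @0x36[27] → 0x39007  P=1,RW=1,US=1,PS=0
  L2 @0x39[22] → 0x3A007  P=1,RW=1,US=1,PS=0
  ✓ 0x3AD66  — 3 lookups

Access #1 fault: NONE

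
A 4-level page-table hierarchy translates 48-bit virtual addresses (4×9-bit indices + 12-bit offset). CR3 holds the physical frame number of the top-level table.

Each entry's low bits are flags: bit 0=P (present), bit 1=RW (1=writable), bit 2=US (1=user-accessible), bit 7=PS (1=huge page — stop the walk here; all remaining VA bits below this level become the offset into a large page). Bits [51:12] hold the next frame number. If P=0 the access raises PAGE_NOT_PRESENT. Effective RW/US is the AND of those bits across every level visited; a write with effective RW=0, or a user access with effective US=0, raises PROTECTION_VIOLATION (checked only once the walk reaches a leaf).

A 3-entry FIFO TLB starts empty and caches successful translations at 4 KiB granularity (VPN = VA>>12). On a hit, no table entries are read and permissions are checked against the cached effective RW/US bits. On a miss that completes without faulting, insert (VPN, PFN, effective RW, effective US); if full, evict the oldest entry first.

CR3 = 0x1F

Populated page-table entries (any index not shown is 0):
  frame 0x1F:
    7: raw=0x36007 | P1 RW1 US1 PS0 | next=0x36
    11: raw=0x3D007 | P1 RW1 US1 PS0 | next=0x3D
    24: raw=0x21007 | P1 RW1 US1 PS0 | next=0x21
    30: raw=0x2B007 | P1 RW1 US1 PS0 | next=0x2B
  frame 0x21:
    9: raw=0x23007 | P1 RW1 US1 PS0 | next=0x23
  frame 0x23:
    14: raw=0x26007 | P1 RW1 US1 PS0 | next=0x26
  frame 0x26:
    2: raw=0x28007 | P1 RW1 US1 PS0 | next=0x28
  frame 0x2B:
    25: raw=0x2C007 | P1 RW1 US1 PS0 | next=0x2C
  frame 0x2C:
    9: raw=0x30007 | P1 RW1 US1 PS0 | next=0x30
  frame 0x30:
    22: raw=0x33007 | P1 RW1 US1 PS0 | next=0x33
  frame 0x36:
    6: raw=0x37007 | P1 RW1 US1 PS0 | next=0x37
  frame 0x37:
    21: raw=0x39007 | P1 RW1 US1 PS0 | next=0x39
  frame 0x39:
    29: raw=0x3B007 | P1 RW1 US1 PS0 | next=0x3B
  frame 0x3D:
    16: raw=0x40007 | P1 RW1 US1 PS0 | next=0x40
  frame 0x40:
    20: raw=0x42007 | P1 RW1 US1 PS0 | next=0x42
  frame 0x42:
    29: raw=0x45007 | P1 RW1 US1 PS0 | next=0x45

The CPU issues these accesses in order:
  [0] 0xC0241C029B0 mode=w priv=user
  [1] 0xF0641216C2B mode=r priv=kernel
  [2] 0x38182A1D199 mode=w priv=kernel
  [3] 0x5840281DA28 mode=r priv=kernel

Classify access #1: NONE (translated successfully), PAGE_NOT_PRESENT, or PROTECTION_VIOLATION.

Per-access translation:
#0 VA=0xC0241C029B0 (w,user):
  [0] read 0x1F idx=24: raw=0x21007 flags P=1 W=1 U=1 S=0
  [1] read 0x21 idx=9: raw=0x23007 flags P=1 W=1 U=1 S=0
  [2] read 0x23 idx=14: raw=0x26007 flags P=1 W=1 U=1 S=0
  [3] read 0x26 idx=2: raw=0x28007 flags P=1 W=1 U=1 S=0
  → PA=0x289B0  (4 entries read)
#1 VA=0xF0641216C2B (r,kernel):
  [0] read 0x1F idx=30: raw=0x2B007 flags P=1 W=1 U=1 S=0
  [1] read 0x2B idx=25: raw=0x2C007 flags P=1 W=1 U=1 S=0
  [2] read 0x2C idx=9: raw=0x30007 flags P=1 W=1 U=1 S=0
  [3] read 0x30 idx=22: raw=0x33007 flags P=1 W=1 U=1 S=0
  → PA=0x33C2B  (4 entries read)
#2 VA=0x38182A1D199 (w,kernel):
  [0] read 0x1F idx=7: raw=0x36007 flags P=1 W=1 U=1 S=0
  [1] read 0x36 idx=6: raw=0x37007 flags P=1 W=1 U=1 S=0
  [2] read 0x37 idx=21: raw=0x39007 flags P=1 W=1 U=1 S=0
  [3] read 0x39 idx=29: raw=0x3B007 flags P=1 W=1 U=1 S=0
  → PA=0x3B199  (4 entries read)
#3 VA=0x5840281DA28 (r,kernel):
  [0] read 0x1F idx=11: raw=0x3D007 flags P=1 W=1 U=1 S=0
  [1] read 0x3D idx=16: raw=0x40007 flags P=1 W=1 U=1 S=0
  [2] read 0x40 idx=20: raw=0x42007 flags P=1 W=1 U=1 S=0
  [3] read 0x42 idx=29: raw=0x45007 flags P=1 W=1 U=1 S=0
  → PA=0x45A28  (4 entries read)

Access #1 fault: NONE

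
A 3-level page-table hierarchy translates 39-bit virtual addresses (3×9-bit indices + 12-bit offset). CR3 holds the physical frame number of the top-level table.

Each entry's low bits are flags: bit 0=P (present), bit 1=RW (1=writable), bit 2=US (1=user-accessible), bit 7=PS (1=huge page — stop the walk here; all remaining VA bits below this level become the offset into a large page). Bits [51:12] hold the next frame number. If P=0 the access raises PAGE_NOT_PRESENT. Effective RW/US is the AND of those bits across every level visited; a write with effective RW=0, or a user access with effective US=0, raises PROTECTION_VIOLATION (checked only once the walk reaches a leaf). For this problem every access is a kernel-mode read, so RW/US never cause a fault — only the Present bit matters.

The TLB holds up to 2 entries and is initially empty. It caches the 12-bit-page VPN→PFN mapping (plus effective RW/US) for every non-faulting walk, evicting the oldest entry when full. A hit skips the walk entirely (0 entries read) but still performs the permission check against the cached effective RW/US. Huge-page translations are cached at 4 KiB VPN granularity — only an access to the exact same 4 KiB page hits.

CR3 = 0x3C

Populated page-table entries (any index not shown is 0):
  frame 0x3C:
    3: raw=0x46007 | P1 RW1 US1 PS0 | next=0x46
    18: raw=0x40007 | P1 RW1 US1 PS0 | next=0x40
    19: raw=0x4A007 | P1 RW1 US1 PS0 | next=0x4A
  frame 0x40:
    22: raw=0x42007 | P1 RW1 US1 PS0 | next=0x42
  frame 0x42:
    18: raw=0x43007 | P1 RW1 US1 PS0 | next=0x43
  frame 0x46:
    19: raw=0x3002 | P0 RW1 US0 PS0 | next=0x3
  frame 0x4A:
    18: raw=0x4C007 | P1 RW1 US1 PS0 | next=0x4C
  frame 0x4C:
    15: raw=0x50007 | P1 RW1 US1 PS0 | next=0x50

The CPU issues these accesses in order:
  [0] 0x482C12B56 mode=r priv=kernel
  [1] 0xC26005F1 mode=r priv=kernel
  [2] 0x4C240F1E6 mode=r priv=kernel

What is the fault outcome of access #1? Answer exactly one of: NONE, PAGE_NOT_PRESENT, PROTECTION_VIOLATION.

Trace:
#0 VA=0x482C12B56 (r,kernel):
  L0 @0x3C[18] → 0x40007  P=1,RW=1,US=1,PS=0
  L1 @0x40[22] → 0x42007  P=1,RW=1,US=1,PS=0
  L2 @0x42[18] → 0x43007  P=1,RW=1,US=1,PS=0
  → PA=0x43B56  (3 entries read)
#1 VA=0xC26005F1 (r,kernel):
  L0 @0x3C[3] → 0x46007  P=1,RW=1,US=1,PS=0
  L1 @0x46[19] → 0x3002  P=0,RW=1,US=0,PS=0
  ⇒ fault: PAGE_NOT_PRESENT  — 2 lookups
#2 VA=0x4C240F1E6 (r,kernel):
  L0 @0x3C[19] → 0x4A007  P=1,RW=1,US=1,PS=0
  L1 @0x4A[18] → 0x4C007  P=1,RW=1,US=1,PS=0
  L2 @0x4C[15] → 0x50007  P=1,RW=1,US=1,PS=0
  → PA=0x501E6  (3 entries read)

Access #1 fault: PAGE_NOT_PRESENT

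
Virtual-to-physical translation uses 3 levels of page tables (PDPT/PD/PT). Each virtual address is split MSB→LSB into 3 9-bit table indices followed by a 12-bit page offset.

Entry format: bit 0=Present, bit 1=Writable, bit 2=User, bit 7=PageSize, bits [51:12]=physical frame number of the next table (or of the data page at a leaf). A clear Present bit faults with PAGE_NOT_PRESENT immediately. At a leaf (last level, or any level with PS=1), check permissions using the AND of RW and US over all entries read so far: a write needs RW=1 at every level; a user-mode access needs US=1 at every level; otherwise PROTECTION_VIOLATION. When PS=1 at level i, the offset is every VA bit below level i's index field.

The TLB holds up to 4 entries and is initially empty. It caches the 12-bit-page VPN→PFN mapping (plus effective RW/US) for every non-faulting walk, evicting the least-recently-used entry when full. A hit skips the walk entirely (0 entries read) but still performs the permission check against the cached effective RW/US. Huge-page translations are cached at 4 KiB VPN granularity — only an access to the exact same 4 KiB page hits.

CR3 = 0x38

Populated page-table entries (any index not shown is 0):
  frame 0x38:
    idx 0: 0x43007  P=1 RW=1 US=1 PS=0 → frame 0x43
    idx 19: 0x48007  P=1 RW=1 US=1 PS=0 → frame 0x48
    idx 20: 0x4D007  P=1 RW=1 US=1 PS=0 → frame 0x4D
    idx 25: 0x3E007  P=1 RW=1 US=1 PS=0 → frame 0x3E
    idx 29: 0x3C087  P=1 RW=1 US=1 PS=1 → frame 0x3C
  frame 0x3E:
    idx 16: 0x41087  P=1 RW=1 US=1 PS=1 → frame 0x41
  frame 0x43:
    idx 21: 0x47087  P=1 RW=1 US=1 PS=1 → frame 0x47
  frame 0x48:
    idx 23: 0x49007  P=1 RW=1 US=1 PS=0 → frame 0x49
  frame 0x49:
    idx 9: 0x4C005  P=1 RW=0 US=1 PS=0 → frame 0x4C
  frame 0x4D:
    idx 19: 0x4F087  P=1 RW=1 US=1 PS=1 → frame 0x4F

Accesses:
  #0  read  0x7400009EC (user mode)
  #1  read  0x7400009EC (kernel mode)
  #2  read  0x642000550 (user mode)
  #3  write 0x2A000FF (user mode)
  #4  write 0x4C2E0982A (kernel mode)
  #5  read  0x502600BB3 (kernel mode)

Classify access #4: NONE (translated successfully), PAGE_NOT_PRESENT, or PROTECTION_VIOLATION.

Walk each access:
#0 VA=0x7400009EC (r,user):
  lvl0: tbl 0x38, slot 29 ⇒ 0x3C087 (P1/RW1/US1/PS1)
  ✓ 0x3C9EC (huge @L0)  — 1 lookups
#1 VA=0x7400009EC (r,kernel):
  TLB hit vpn=0x740000 → PA=0x3C9EC
#2 VA=0x642000550 (r,user):
  lvl0: tbl 0x38, slot 25 ⇒ 0x3E007 (P1/RW1/US1/PS0)
  lvl1: tbl 0x3E, slot 16 ⇒ 0x41087 (P1/RW1/US1/PS1)
  ✓ 0x41550 (huge @L1)  — 2 lookups
#3 VA=0x2A000FF (w,user):
  lvl0: tbl 0x38, slot 0 ⇒ 0x43007 (P1/RW1/US1/PS0)
  lvl1: tbl 0x43, slot 21 ⇒ 0x47087 (P1/RW1/US1/PS1)
  ✓ 0x470FF (huge @L1)  — 2 lookups
#4 VA=0x4C2E0982A (w,kernel):
  lvl0: tbl 0x38, slot 19 ⇒ 0x48007 (P1/RW1/US1/PS0)
  lvl1: tbl 0x48, slot 23 ⇒ 0x49007 (P1/RW1/US1/PS0)
  lvl2: tbl 0x49, slot 9 ⇒ 0x4C005 (P1/RW0/US1/PS0)
  → PROTECTION_VIOLATION  (3 entries read)
#5 VA=0x502600BB3 (r,kernel):
  lvl0: tbl 0x38, slot 20 ⇒ 0x4D007 (P1/RW1/US1/PS0)
  lvl1: tbl 0x4D, slot 19 ⇒ 0x4F087 (P1/RW1/US1/PS1)
  ✓ 0x4FBB3 (huge @L1)  — 2 lookups

Access #4 fault: PROTECTION_VIOLATION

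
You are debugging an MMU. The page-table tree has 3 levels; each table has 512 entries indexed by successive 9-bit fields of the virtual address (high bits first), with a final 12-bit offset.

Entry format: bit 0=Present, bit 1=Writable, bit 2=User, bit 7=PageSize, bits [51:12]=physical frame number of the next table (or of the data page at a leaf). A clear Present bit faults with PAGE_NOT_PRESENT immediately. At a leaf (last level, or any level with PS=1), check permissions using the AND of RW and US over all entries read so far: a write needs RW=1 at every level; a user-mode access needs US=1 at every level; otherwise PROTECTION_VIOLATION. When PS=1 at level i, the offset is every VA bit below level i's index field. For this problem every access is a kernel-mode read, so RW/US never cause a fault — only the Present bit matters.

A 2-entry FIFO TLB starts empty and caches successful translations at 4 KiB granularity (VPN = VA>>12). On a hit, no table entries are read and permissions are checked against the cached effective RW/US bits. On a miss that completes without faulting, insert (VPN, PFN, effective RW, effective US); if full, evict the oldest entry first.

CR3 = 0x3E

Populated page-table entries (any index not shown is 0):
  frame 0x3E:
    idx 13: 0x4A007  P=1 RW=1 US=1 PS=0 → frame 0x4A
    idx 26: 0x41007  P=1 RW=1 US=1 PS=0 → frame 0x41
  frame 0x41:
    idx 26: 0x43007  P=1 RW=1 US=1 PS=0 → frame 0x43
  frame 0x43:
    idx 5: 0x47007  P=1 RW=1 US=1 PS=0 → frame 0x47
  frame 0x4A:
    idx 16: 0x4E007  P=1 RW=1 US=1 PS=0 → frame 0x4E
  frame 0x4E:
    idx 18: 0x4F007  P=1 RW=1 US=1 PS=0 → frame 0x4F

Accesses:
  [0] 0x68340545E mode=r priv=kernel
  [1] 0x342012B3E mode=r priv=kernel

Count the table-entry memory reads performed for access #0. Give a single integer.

Trace:
#0 VA=0x68340545E (r,kernel):
  L0 @0x3E[26] → 0x41007  P=1,RW=1,US=1,PS=0
  L1 @0x41[26] → 0x43007  P=1,RW=1,US=1,PS=0
  L2 @0x43[5] → 0x47007  P=1,RW=1,US=1,PS=0
  → PA=0x4745E  (3 entries read)
#1 VA=0x342012B3E (r,kernel):
  L0 @0x3E[13] → 0x4A007  P=1,RW=1,US=1,PS=0
  L1 @0x4A[16] → 0x4E007  P=1,RW=1,US=1,PS=0
  L2 @0x4E[18] → 0x4F007  P=1,RW=1,US=1,PS=0
  → PA=0x4FB3E  (3 entries read)

Entries read for #0: 3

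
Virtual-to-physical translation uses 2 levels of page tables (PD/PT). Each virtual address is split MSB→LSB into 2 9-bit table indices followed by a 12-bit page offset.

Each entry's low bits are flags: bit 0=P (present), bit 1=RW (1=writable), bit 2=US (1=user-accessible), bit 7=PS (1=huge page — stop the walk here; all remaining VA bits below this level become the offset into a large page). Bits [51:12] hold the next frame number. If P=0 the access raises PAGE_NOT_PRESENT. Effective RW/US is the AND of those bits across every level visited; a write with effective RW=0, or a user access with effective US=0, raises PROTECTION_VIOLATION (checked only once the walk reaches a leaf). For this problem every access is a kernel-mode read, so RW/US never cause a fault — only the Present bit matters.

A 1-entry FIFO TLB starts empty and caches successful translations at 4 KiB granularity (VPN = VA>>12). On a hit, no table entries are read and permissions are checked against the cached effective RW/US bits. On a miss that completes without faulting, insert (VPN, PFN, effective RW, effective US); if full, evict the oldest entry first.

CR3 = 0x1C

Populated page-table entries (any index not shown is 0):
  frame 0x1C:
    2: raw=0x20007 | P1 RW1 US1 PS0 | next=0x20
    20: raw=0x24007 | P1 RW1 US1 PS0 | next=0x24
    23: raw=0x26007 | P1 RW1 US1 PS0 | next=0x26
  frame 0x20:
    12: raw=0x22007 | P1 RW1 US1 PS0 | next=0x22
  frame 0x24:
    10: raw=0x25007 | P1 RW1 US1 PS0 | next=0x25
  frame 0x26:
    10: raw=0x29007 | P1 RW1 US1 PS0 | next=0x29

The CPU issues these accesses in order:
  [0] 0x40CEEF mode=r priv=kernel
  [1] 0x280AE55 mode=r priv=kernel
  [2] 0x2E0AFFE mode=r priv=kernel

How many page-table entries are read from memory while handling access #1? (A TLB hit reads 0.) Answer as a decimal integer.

Walk each access:
#0 VA=0x40CEEF (r,kernel):
  [0] read 0x1C idx=2: raw=0x20007 flags P=1 W=1 U=1 S=0
  [1] read 0x20 idx=12: raw=0x22007 flags P=1 W=1 U=1 S=0
  ⇒ phys 0x22EEF  [2 reads]
#1 VA=0x280AE55 (r,kernel):
  [0] read 0x1C idx=20: raw=0x24007 flags P=1 W=1 U=1 S=0
  [1] read 0x24 idx=10: raw=0x25007 flags P=1 W=1 U=1 S=0
  ⇒ phys 0x25E55  [2 reads]
#2 VA=0x2E0AFFE (r,kernel):
  [0] read 0x1C idx=23: raw=0x26007 flags P=1 W=1 U=1 S=0
  [1] read 0x26 idx=10: raw=0x29007 flags P=1 W=1 U=1 S=0
  ⇒ phys 0x29FFE  [2 reads]

Entries read for #1: 2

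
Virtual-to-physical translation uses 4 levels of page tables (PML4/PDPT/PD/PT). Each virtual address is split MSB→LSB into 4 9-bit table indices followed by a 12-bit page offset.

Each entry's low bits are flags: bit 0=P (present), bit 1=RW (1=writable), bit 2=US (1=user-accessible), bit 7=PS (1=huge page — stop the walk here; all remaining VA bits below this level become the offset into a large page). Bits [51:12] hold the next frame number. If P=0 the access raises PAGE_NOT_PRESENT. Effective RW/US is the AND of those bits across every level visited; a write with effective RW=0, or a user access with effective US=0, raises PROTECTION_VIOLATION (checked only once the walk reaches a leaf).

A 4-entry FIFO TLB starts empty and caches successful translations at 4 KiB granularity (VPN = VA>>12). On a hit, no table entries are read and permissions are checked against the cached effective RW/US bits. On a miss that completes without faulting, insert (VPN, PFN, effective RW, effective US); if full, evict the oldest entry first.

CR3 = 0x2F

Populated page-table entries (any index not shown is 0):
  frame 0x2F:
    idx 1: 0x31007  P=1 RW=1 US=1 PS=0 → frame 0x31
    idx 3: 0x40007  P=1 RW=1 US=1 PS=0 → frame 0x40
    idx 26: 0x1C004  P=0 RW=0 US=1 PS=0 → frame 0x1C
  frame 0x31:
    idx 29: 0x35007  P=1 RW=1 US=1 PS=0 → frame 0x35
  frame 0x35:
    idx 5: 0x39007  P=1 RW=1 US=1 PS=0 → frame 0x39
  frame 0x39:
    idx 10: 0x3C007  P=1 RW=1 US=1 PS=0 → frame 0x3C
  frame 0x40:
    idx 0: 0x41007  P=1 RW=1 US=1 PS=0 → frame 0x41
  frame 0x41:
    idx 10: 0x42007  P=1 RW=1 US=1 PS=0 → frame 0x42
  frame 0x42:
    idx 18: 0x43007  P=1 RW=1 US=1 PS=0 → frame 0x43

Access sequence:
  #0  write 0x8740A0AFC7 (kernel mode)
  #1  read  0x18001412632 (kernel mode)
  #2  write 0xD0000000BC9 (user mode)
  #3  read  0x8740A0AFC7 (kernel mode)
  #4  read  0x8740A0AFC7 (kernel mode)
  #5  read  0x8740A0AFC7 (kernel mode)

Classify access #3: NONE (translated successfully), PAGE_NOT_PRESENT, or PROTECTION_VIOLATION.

Per-access translation:
#0 VA=0x8740A0AFC7 (w,kernel):
  L0 @0x2F[1] → 0x31007  P=1,RW=1,US=1,PS=0
  L1 @0x31[29] → 0x35007  P=1,RW=1,US=1,PS=0
  L2 @0x35[5] → 0x39007  P=1,RW=1,US=1,PS=0
  L3 @0x39[10] → 0x3C007  P=1,RW=1,US=1,PS=0
  ⇒ phys 0x3CFC7  [4 reads]
#1 VA=0x18001412632 (r,kernel):
  L0 @0x2F[3] → 0x40007  P=1,RW=1,US=1,PS=0
  L1 @0x40[0] → 0x41007  P=1,RW=1,US=1,PS=0
  L2 @0x41[10] → 0x42007  P=1,RW=1,US=1,PS=0
  L3 @0x42[18] → 0x43007  P=1,RW=1,US=1,PS=0
  ⇒ phys 0x43632  [4 reads]
#2 VA=0xD0000000BC9 (w,user):
  L0 @0x2F[26] → 0x1C004  P=0,RW=0,US=1,PS=0
  ⇒ fault: PAGE_NOT_PRESENT  — 1 lookups
#3 VA=0x8740A0AFC7 (r,kernel):
  TLB hit vpn=0x8740A0A → PA=0x3CFC7
#4 VA=0x8740A0AFC7 (r,kernel):
  TLB hit vpn=0x8740A0A → PA=0x3CFC7
#5 VA=0x8740A0AFC7 (r,kernel):
  TLB hit vpn=0x8740A0A → PA=0x3CFC7

Access #3 fault: NONE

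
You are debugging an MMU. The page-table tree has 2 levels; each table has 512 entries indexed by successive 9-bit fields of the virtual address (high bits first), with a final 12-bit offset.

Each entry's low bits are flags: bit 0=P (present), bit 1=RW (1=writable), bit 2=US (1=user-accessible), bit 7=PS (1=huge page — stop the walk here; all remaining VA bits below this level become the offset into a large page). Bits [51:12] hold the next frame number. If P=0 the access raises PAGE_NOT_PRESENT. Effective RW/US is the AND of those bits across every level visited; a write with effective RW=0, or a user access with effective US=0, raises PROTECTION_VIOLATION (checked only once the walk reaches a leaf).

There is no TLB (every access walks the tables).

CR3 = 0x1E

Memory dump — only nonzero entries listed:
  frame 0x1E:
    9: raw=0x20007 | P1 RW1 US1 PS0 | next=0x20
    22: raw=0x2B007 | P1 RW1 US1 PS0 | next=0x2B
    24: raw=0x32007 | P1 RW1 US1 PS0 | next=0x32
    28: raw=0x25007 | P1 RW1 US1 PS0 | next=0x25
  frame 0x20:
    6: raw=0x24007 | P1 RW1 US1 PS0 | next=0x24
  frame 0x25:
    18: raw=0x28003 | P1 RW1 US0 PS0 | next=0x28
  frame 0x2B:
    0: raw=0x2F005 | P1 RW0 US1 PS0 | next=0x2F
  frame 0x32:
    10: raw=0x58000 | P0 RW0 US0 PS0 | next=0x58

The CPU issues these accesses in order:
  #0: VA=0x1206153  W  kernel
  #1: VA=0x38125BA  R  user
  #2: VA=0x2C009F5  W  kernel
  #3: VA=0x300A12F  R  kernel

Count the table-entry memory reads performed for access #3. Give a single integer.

Walk each access:
#0 VA=0x1206153 (w,kernel):
  L0 @0x1E[9] → 0x20007  P=1,RW=1,US=1,PS=0
  L1 @0x20[6] → 0x24007  P=1,RW=1,US=1,PS=0
  ✓ 0x24153  — 2 lookups
#1 VA=0x38125BA (r,user):
  L0 @0x1E[28] → 0x25007  P=1,RW=1,US=1,PS=0
  L1 @0x25[18] → 0x28003  P=1,RW=1,US=0,PS=0
  ✗ PROTECTION_VIOLATION  [2 reads]
#2 VA=0x2C009F5 (w,kernel):
  L0 @0x1E[22] → 0x2B007  P=1,RW=1,US=1,PS=0
  L1 @0x2B[0] → 0x2F005  P=1,RW=0,US=1,PS=0
  ✗ PROTECTION_VIOLATION  [2 reads]
#3 VA=0x300A12F (r,kernel):
  L0 @0x1E[24] → 0x32007  P=1,RW=1,US=1,PS=0
  L1 @0x32[10] → 0x58000  P=0,RW=0,US=0,PS=0
  ✗ PAGE_NOT_PRESENT  [2 reads]

Entries read for #3: 2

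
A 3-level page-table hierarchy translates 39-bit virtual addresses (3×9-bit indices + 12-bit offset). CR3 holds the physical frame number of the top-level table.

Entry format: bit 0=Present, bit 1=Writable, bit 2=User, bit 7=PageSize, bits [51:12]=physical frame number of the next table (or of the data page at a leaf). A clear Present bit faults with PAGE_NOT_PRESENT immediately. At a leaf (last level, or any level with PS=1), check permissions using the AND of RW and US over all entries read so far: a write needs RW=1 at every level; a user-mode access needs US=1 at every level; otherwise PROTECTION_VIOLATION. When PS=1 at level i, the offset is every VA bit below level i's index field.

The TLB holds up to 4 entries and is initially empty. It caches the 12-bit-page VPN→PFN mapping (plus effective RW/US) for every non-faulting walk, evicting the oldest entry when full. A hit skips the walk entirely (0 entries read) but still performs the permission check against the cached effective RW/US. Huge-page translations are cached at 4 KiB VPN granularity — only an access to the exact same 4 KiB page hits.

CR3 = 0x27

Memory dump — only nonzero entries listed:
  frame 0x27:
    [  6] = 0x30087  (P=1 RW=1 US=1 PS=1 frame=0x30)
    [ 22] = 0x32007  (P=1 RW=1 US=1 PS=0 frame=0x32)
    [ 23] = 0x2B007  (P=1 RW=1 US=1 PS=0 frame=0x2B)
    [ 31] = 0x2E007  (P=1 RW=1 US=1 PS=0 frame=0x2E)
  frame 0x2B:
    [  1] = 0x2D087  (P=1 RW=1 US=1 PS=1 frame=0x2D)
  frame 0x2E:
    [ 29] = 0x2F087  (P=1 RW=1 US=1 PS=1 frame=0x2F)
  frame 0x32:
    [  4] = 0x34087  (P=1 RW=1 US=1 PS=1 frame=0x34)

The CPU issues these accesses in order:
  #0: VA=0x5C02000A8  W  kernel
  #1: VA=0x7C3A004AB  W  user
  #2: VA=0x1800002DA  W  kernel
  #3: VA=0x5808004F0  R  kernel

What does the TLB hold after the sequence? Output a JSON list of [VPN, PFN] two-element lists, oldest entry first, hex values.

Per-access translation:
#0 VA=0x5C02000A8 (w,kernel):
  L0: frame=0x27 idx=23 entry=0x2B007 [P=1 RW=1 US=1 PS=0]
  L1: frame=0x2B idx=1 entry=0x2D087 [P=1 RW=1 US=1 PS=1]
  ⇒ phys 0x2D0A8 (huge @L1)  [2 reads]
#1 VA=0x7C3A004AB (w,user):
  L0: frame=0x27 idx=31 entry=0x2E007 [P=1 RW=1 US=1 PS=0]
  L1: frame=0x2E idx=29 entry=0x2F087 [P=1 RW=1 US=1 PS=1]
  ⇒ phys 0x2F4AB (huge @L1)  [2 reads]
#2 VA=0x1800002DA (w,kernel):
  L0: frame=0x27 idx=6 entry=0x30087 [P=1 RW=1 US=1 PS=1]
  ⇒ phys 0x302DA (huge @L0)  [1 reads]
#3 VA=0x5808004F0 (r,kernel):
  L0: frame=0x27 idx=22 entry=0x32007 [P=1 RW=1 US=1 PS=0]
  L1: frame=0x32 idx=4 entry=0x34087 [P=1 RW=1 US=1 PS=1]
  ⇒ phys 0x344F0 (huge @L1)  [2 reads]

TLB: [["0x5C0200", "0x2D"], ["0x7C3A00", "0x2F"], ["0x180000", "0x30"], ["0x580800", "0x34"]]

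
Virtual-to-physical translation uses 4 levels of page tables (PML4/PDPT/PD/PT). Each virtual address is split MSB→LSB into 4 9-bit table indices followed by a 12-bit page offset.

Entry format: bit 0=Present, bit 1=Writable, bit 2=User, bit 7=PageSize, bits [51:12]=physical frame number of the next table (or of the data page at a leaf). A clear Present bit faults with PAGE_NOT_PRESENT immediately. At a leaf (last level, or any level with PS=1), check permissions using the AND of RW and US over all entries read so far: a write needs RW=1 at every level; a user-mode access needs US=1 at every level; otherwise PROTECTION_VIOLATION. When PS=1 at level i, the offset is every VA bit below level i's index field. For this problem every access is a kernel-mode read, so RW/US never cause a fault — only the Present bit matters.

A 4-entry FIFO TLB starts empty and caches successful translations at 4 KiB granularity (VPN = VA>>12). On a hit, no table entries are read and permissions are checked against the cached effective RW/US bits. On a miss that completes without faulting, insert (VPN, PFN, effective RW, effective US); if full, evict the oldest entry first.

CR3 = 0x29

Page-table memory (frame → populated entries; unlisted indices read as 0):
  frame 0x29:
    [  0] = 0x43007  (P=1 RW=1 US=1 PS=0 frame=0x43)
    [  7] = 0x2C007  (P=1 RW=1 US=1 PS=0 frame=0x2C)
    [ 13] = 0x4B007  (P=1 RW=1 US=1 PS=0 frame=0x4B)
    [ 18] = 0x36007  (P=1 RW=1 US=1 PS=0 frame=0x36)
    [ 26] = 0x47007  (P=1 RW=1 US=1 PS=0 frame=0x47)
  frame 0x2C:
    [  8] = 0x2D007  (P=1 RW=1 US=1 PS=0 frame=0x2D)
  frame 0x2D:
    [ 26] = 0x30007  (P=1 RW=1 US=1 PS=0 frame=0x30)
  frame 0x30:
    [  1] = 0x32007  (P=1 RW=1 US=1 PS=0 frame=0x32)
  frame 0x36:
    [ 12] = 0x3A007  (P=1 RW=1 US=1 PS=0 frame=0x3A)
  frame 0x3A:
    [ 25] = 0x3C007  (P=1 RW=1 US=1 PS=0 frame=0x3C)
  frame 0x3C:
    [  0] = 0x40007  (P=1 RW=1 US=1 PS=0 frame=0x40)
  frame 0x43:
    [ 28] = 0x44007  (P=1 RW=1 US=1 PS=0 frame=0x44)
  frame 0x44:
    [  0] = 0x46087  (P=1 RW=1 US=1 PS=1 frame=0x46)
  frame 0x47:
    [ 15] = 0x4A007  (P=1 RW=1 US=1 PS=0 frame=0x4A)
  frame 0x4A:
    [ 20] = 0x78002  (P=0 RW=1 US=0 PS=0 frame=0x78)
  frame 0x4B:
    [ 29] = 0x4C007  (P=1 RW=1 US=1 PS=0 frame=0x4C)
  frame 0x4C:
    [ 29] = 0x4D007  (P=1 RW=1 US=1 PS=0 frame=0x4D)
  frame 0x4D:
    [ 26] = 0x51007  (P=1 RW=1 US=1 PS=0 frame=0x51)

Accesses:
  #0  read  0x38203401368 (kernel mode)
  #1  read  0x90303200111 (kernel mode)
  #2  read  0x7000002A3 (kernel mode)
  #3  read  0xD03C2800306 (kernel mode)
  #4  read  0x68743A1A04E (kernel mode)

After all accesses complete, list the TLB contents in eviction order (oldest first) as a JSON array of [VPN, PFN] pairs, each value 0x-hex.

Trace:
#0 VA=0x38203401368 (r,kernel):
  lvl0: tbl 0x29, slot 7 ⇒ 0x2C007 (P1/RW1/US1/PS0)
  lvl1: tbl 0x2C, slot 8 ⇒ 0x2D007 (P1/RW1/US1/PS0)
  lvl2: tbl 0x2D, slot 26 ⇒ 0x30007 (P1/RW1/US1/PS0)
  lvl3: tbl 0x30, slot 1 ⇒ 0x32007 (P1/RW1/US1/PS0)
  ⇒ phys 0x32368  [4 reads]
#1 VA=0x90303200111 (r,kernel):
  lvl0: tbl 0x29, slot 18 ⇒ 0x36007 (P1/RW1/US1/PS0)
  lvl1: tbl 0x36, slot 12 ⇒ 0x3A007 (P1/RW1/US1/PS0)
  lvl2: tbl 0x3A, slot 25 ⇒ 0x3C007 (P1/RW1/US1/PS0)
  lvl3: tbl 0x3C, slot 0 ⇒ 0x40007 (P1/RW1/US1/PS0)
  ⇒ phys 0x40111  [4 reads]
#2 VA=0x7000002A3 (r,kernel):
  lvl0: tbl 0x29, slot 0 ⇒ 0x43007 (P1/RW1/US1/PS0)
  lvl1: tbl 0x43, slot 28 ⇒ 0x44007 (P1/RW1/US1/PS0)
  lvl2: tbl 0x44, slot 0 ⇒ 0x46087 (P1/RW1/US1/PS1)
  ⇒ phys 0x462A3 (huge @L2)  [3 reads]
#3 VA=0xD03C2800306 (r,kernel):
  lvl0: tbl 0x29, slot 26 ⇒ 0x47007 (P1/RW1/US1/PS0)
  lvl1: tbl 0x47, slot 15 ⇒ 0x4A007 (P1/RW1/US1/PS0)
  lvl2: tbl 0x4A, slot 20 ⇒ 0x78002 (P0/RW1/US0/PS0)
  → PAGE_NOT_PRESENT  (3 entries read)
#4 VA=0x68743A1A04E (r,kernel):
  lvl0: tbl 0x29, slot 13 ⇒ 0x4B007 (P1/RW1/US1/PS0)
  lvl1: tbl 0x4B, slot 29 ⇒ 0x4C007 (P1/RW1/US1/PS0)
  lvl2: tbl 0x4C, slot 29 ⇒ 0x4D007 (P1/RW1/US1/PS0)
  lvl3: tbl 0x4D, slot 26 ⇒ 0x51007 (P1/RW1/US1/PS0)
  ⇒ phys 0x5104E  [4 reads]

TLB: [["0x38203401", "0x32"], ["0x90303200", "0x40"], ["0x700000", "0x46"], ["0x68743A1A", "0x51"]]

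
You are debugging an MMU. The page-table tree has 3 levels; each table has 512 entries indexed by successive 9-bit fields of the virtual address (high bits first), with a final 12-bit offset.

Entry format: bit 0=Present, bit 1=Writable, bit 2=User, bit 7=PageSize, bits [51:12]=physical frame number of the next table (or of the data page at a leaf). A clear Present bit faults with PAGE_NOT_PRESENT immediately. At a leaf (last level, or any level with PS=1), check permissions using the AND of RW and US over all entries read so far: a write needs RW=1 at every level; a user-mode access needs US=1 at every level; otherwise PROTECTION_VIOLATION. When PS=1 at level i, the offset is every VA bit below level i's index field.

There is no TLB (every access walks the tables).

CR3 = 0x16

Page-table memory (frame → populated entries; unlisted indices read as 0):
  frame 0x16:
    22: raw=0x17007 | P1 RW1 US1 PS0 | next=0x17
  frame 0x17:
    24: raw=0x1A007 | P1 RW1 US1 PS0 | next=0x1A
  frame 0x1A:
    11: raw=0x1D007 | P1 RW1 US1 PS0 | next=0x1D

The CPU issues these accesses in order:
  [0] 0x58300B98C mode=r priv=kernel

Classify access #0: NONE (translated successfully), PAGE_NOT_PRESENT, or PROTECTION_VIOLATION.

Per-access translation:
#0 VA=0x58300B98C (r,kernel):
  [0] read 0x16 idx=22: raw=0x17007 flags P=1 W=1 U=1 S=0
  [1] read 0x17 idx=24: raw=0x1A007 flags P=1 W=1 U=1 S=0
  [2] read 0x1A idx=11: raw=0x1D007 flags P=1 W=1 U=1 S=0
  ✓ 0x1D98C  — 3 lookups

Access #0 fault: NONE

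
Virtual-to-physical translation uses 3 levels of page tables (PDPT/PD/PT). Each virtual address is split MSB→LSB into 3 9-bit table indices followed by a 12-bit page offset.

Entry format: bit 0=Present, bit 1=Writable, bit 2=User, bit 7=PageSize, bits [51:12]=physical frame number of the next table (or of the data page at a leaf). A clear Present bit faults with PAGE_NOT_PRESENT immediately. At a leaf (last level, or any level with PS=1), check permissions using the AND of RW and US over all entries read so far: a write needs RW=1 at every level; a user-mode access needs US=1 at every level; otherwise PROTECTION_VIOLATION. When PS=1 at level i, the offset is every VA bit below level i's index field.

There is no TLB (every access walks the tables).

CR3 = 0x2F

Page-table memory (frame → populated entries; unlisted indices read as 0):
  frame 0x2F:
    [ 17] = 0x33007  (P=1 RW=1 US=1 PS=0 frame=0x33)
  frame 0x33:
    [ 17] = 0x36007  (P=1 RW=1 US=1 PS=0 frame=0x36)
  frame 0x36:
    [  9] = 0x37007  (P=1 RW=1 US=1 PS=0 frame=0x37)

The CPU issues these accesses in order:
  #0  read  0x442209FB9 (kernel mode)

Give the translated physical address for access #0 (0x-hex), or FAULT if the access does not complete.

Trace:
#0 VA=0x442209FB9 (r,kernel):
  [0] read 0x2F idx=17: raw=0x33007 flags P=1 W=1 U=1 S=0
  [1] read 0x33 idx=17: raw=0x36007 flags P=1 W=1 U=1 S=0
  [2] read 0x36 idx=9: raw=0x37007 flags P=1 W=1 U=1 S=0
  → PA=0x37FB9  (3 entries read)

Access #0 PA: 0x37FB9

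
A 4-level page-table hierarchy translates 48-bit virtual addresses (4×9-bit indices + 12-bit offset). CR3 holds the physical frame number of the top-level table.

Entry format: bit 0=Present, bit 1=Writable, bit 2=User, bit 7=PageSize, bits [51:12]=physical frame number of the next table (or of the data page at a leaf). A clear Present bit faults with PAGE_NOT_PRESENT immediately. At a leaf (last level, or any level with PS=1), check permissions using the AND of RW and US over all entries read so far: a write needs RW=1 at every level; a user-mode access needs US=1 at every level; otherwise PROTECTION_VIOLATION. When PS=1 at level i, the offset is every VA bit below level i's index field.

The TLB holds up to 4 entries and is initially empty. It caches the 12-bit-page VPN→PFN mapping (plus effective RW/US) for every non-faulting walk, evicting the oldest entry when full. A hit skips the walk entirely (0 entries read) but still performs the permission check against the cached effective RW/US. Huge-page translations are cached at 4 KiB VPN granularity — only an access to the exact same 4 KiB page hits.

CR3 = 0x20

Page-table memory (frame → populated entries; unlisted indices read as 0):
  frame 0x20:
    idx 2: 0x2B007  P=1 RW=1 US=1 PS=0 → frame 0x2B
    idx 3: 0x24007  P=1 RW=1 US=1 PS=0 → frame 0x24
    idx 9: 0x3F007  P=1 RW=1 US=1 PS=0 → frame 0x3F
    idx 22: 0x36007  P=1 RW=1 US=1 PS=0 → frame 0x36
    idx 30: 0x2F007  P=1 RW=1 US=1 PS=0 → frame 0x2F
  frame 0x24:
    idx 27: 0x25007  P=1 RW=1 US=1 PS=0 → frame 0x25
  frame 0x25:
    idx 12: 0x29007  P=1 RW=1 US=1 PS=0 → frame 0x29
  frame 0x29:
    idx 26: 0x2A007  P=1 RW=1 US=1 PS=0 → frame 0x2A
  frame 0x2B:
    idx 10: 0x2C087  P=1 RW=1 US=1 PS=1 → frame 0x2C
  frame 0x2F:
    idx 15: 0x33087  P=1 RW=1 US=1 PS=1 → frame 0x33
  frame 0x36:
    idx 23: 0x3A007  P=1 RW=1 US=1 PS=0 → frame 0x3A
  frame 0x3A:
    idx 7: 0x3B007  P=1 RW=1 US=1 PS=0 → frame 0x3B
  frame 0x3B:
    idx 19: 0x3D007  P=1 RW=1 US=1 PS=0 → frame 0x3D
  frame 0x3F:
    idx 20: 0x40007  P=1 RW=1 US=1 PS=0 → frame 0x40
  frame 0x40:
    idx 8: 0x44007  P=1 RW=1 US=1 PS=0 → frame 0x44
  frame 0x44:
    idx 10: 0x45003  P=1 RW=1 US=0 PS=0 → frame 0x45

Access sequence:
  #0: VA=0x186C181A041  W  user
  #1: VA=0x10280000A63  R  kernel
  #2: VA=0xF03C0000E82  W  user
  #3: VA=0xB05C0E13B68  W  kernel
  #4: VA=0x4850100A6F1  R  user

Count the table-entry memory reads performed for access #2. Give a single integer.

Per-access translation:
#0 VA=0x186C181A041 (w,user):
  L0 @0x20[3] → 0x24007  P=1,RW=1,US=1,PS=0
  L1 @0x24[27] → 0x25007  P=1,RW=1,US=1,PS=0
  L2 @0x25[12] → 0x29007  P=1,RW=1,US=1,PS=0
  L3 @0x29[26] → 0x2A007  P=1,RW=1,US=1,PS=0
  → PA=0x2A041  (4 entries read)
#1 VA=0x10280000A63 (r,kernel):
  L0 @0x20[2] → 0x2B007  P=1,RW=1,US=1,PS=0
  L1 @0x2B[10] → 0x2C087  P=1,RW=1,US=1,PS=1
  → PA=0x2CA63 (huge @L1)  (2 entries read)
#2 VA=0xF03C0000E82 (w,user):
  L0 @0x20[30] → 0x2F007  P=1,RW=1,US=1,PS=0
  L1 @0x2F[15] → 0x33087  P=1,RW=1,US=1,PS=1
  → PA=0x33E82 (huge @L1)  (2 entries read)
#3 VA=0xB05C0E13B68 (w,kernel):
  L0 @0x20[22] → 0x36007  P=1,RW=1,US=1,PS=0
  L1 @0x36[23] → 0x3A007  P=1,RW=1,US=1,PS=0
  L2 @0x3A[7] → 0x3B007  P=1,RW=1,US=1,PS=0
  L3 @0x3B[19] → 0x3D007  P=1,RW=1,US=1,PS=0
  → PA=0x3DB68  (4 entries read)
#4 VA=0x4850100A6F1 (r,user):
  L0 @0x20[9] → 0x3F007  P=1,RW=1,US=1,PS=0
  L1 @0x3F[20] → 0x40007  P=1,RW=1,US=1,PS=0
  L2 @0x40[8] → 0x44007  P=1,RW=1,US=1,PS=0
  L3 @0x44[10] → 0x45003  P=1,RW=1,US=0,PS=0
  ✗ PROTECTION_VIOLATION  [4 reads]

Entries read for #2: 2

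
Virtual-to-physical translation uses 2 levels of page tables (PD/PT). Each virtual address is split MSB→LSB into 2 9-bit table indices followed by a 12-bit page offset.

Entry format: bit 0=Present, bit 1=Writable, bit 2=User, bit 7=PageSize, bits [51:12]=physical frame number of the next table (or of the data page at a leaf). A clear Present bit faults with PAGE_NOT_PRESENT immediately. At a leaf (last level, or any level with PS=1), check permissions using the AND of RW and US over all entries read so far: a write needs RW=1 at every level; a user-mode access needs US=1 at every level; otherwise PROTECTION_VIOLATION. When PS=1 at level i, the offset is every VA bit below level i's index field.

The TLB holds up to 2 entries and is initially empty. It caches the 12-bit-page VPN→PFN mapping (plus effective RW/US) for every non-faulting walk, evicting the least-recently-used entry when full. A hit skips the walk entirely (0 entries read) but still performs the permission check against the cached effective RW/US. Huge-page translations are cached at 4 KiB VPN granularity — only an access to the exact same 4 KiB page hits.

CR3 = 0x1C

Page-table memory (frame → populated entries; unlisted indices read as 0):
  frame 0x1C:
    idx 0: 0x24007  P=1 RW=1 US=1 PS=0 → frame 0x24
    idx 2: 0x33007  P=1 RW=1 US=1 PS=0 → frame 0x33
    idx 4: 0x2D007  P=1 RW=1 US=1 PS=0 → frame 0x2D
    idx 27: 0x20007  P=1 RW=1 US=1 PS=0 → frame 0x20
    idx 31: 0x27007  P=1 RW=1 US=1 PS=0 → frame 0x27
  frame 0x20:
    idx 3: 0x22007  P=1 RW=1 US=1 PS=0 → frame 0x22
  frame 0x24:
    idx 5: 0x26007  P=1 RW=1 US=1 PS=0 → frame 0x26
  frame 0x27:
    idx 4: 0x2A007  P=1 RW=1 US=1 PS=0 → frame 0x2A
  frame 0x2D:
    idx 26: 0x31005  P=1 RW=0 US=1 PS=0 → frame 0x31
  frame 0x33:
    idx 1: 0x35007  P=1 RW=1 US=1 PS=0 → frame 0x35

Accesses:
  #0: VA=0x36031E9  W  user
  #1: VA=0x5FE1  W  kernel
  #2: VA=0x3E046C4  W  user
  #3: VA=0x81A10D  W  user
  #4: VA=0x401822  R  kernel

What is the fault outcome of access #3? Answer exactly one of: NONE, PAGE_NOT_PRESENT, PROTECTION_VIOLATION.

Per-access translation:
#0 VA=0x36031E9 (w,user):
  L0 @0x1C[27] → 0x20007  P=1,RW=1,US=1,PS=0
  L1 @0x20[3] → 0x22007  P=1,RW=1,US=1,PS=0
  ⇒ phys 0x221E9  [2 reads]
#1 VA=0x5FE1 (w,kernel):
  L0 @0x1C[0] → 0x24007  P=1,RW=1,US=1,PS=0
  L1 @0x24[5] → 0x26007  P=1,RW=1,US=1,PS=0
  ⇒ phys 0x26FE1  [2 reads]
#2 VA=0x3E046C4 (w,user):
  L0 @0x1C[31] → 0x27007  P=1,RW=1,US=1,PS=0
  L1 @0x27[4] → 0x2A007  P=1,RW=1,US=1,PS=0
  ⇒ phys 0x2A6C4  [2 reads]
#3 VA=0x81A10D (w,user):
  L0 @0x1C[4] → 0x2D007  P=1,RW=1,US=1,PS=0
  L1 @0x2D[26] → 0x31005  P=1,RW=0,US=1,PS=0
  ⇒ fault: PROTECTION_VIOLATION  — 2 lookups
#4 VA=0x401822 (r,kernel):
  L0 @0x1C[2] → 0x33007  P=1,RW=1,US=1,PS=0
  L1 @0x33[1] → 0x35007  P=1,RW=1,US=1,PS=0
  ⇒ phys 0x35822  [2 reads]

Access #3 fault: PROTECTION_VIOLATION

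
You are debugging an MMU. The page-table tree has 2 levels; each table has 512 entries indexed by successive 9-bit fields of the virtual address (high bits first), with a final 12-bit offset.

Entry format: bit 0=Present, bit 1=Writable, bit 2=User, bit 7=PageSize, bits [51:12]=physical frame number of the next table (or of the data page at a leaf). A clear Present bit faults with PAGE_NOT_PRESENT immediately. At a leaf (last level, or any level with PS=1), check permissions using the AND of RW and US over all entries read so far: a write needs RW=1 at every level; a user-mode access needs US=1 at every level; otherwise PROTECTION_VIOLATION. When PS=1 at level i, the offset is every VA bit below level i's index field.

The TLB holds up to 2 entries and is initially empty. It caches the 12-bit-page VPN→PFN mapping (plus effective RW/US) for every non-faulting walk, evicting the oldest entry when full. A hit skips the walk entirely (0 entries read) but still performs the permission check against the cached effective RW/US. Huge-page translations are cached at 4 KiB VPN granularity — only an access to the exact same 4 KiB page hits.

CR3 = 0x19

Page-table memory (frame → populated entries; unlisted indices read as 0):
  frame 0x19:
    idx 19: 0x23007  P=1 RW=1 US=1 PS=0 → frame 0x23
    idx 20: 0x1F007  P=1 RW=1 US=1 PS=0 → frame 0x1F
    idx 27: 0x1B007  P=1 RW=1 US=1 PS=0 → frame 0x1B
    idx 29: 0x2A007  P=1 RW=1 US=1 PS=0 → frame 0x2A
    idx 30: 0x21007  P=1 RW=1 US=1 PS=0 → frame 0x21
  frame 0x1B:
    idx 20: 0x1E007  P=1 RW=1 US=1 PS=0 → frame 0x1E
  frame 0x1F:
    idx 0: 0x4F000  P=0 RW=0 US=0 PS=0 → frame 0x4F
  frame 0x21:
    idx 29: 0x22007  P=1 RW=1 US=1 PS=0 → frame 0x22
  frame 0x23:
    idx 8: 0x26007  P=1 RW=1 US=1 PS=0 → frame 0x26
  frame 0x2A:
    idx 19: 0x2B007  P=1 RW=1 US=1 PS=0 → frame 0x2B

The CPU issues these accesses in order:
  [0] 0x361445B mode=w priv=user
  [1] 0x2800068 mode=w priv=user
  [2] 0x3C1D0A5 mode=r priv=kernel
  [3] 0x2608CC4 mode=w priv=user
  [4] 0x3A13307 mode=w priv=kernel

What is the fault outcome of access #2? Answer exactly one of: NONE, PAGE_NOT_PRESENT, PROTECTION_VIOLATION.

Walk each access:
#0 VA=0x361445B (w,user):
  lvl0: tbl 0x19, slot 27 ⇒ 0x1B007 (P1/RW1/US1/PS0)
  lvl1: tbl 0x1B, slot 20 ⇒ 0x1E007 (P1/RW1/US1/PS0)
  ⇒ phys 0x1E45B  [2 reads]
#1 VA=0x2800068 (w,user):
  lvl0: tbl 0x19, slot 20 ⇒ 0x1F007 (P1/RW1/US1/PS0)
  lvl1: tbl 0x1F, slot 0 ⇒ 0x4F000 (P0/RW0/US0/PS0)
  ⇒ fault: PAGE_NOT_PRESENT  — 2 lookups
#2 VA=0x3C1D0A5 (r,kernel):
  lvl0: tbl 0x19, slot 30 ⇒ 0x21007 (P1/RW1/US1/PS0)
  lvl1: tbl 0x21, slot 29 ⇒ 0x22007 (P1/RW1/US1/PS0)
  ⇒ phys 0x220A5  [2 reads]
#3 VA=0x2608CC4 (w,user):
  lvl0: tbl 0x19, slot 19 ⇒ 0x23007 (P1/RW1/US1/PS0)
  lvl1: tbl 0x23, slot 8 ⇒ 0x26007 (P1/RW1/US1/PS0)
  ⇒ phys 0x26CC4  [2 reads]
#4 VA=0x3A13307 (w,kernel):
  lvl0: tbl 0x19, slot 29 ⇒ 0x2A007 (P1/RW1/US1/PS0)
  lvl1: tbl 0x2A, slot 19 ⇒ 0x2B007 (P1/RW1/US1/PS0)
  ⇒ phys 0x2B307  [2 reads]

Access #2 fault: NONE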